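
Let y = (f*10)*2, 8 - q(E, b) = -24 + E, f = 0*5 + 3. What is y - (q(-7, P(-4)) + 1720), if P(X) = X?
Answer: -1699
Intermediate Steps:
f = 3 (f = 0 + 3 = 3)
q(E, b) = 32 - E (q(E, b) = 8 - (-24 + E) = 8 + (24 - E) = 32 - E)
y = 60 (y = (3*10)*2 = 30*2 = 60)
y - (q(-7, P(-4)) + 1720) = 60 - ((32 - 1*(-7)) + 1720) = 60 - ((32 + 7) + 1720) = 60 - (39 + 1720) = 60 - 1*1759 = 60 - 1759 = -1699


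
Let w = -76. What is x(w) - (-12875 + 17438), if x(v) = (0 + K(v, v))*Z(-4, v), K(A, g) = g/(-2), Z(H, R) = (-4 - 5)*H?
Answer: -3195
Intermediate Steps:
Z(H, R) = -9*H
K(A, g) = -g/2 (K(A, g) = g*(-½) = -g/2)
x(v) = -18*v (x(v) = (0 - v/2)*(-9*(-4)) = -v/2*36 = -18*v)
x(w) - (-12875 + 17438) = -18*(-76) - (-12875 + 17438) = 1368 - 1*4563 = 1368 - 4563 = -3195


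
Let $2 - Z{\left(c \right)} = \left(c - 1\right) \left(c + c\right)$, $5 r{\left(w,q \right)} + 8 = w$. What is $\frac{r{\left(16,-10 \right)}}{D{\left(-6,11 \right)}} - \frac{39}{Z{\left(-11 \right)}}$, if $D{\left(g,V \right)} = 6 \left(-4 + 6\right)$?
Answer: $\frac{1109}{3930} \approx 0.28219$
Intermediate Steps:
$r{\left(w,q \right)} = - \frac{8}{5} + \frac{w}{5}$
$D{\left(g,V \right)} = 12$ ($D{\left(g,V \right)} = 6 \cdot 2 = 12$)
$Z{\left(c \right)} = 2 - 2 c \left(-1 + c\right)$ ($Z{\left(c \right)} = 2 - \left(c - 1\right) \left(c + c\right) = 2 - \left(-1 + c\right) 2 c = 2 - 2 c \left(-1 + c\right)$)
$\frac{r{\left(16,-10 \right)}}{D{\left(-6,11 \right)}} - \frac{39}{Z{\left(-11 \right)}} = \frac{- \frac{8}{5} + \frac{1}{5} \cdot 16}{12} - \frac{39}{2 - 2 \left(-11\right)^{2} + 2 \left(-11\right)} = \left(- \frac{8}{5} + \frac{16}{5}\right) \frac{1}{12} - \frac{39}{2 - 242 - 22} = \frac{8}{5} \cdot \frac{1}{12} - \frac{39}{2 - 242 - 22} = \frac{2}{15} - \frac{39}{-262} = \frac{2}{15} - - \frac{39}{262} = \frac{2}{15} + \frac{39}{262} = \frac{1109}{3930}$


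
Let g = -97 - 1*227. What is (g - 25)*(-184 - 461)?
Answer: 225105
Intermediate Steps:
g = -324 (g = -97 - 227 = -324)
(g - 25)*(-184 - 461) = (-324 - 25)*(-184 - 461) = -349*(-645) = 225105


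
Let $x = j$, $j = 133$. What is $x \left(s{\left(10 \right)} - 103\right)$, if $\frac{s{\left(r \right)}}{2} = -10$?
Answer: $-16359$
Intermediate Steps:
$s{\left(r \right)} = -20$ ($s{\left(r \right)} = 2 \left(-10\right) = -20$)
$x = 133$
$x \left(s{\left(10 \right)} - 103\right) = 133 \left(-20 - 103\right) = 133 \left(-123\right) = -16359$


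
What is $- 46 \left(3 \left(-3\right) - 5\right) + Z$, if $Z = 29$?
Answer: $673$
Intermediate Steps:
$- 46 \left(3 \left(-3\right) - 5\right) + Z = - 46 \left(3 \left(-3\right) - 5\right) + 29 = - 46 \left(-9 - 5\right) + 29 = \left(-46\right) \left(-14\right) + 29 = 644 + 29 = 673$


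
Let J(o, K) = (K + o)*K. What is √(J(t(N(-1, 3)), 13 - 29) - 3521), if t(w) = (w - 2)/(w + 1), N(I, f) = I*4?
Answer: I*√3297 ≈ 57.419*I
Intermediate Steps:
N(I, f) = 4*I
t(w) = (-2 + w)/(1 + w)
J(o, K) = K*(K + o)
√(J(t(N(-1, 3)), 13 - 29) - 3521) = √((13 - 29)*((13 - 29) + (-2 + 4*(-1))/(1 + 4*(-1))) - 3521) = √(-16*(-16 + (-2 - 4)/(1 - 4)) - 3521) = √(-16*(-16 - 6/(-3)) - 3521) = √(-16*(-16 - ⅓*(-6)) - 3521) = √(-16*(-16 + 2) - 3521) = √(-16*(-14) - 3521) = √(224 - 3521) = √(-3297) = I*√3297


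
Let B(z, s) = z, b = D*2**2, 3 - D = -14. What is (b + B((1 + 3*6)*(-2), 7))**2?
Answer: 900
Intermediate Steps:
D = 17 (D = 3 - 1*(-14) = 3 + 14 = 17)
b = 68 (b = 17*2**2 = 17*4 = 68)
(b + B((1 + 3*6)*(-2), 7))**2 = (68 + (1 + 3*6)*(-2))**2 = (68 + (1 + 18)*(-2))**2 = (68 + 19*(-2))**2 = (68 - 38)**2 = 30**2 = 900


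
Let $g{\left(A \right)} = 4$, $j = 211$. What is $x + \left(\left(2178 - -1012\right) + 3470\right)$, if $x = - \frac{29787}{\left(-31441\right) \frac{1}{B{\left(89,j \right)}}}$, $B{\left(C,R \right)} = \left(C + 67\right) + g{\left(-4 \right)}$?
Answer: $\frac{214162980}{31441} \approx 6811.6$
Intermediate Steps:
$B{\left(C,R \right)} = 71 + C$ ($B{\left(C,R \right)} = \left(C + 67\right) + 4 = \left(67 + C\right) + 4 = 71 + C$)
$x = \frac{4765920}{31441}$ ($x = - \frac{29787}{\left(-31441\right) \frac{1}{71 + 89}} = - \frac{29787}{\left(-31441\right) \frac{1}{160}} = - \frac{29787}{- \frac{31441}{160}} = \left(-29787\right) \left(- \frac{160}{31441}\right) = \frac{4765920}{31441} \approx 151.58$)
$x + \left(\left(2178 - -1012\right) + 3470\right) = \frac{4765920}{31441} + \left(\left(2178 - -1012\right) + 3470\right) = \frac{4765920}{31441} + \left(\left(2178 + \left(-4644 + 5656\right)\right) + 3470\right) = \frac{4765920}{31441} + \left(\left(2178 + 1012\right) + 3470\right) = \frac{4765920}{31441} + \left(3190 + 3470\right) = \frac{4765920}{31441} + 6660 = \frac{214162980}{31441}$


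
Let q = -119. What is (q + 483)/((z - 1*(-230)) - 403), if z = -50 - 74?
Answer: -364/297 ≈ -1.2256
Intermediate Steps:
z = -124
(q + 483)/((z - 1*(-230)) - 403) = (-119 + 483)/((-124 - 1*(-230)) - 403) = 364/((-124 + 230) - 403) = 364/(106 - 403) = 364/(-297) = 364*(-1/297) = -364/297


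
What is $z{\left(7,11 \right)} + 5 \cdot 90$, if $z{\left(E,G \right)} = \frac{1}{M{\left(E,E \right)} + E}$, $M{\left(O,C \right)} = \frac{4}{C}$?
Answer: $\frac{23857}{53} \approx 450.13$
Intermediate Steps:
$z{\left(E,G \right)} = \frac{1}{E + \frac{4}{E}}$ ($z{\left(E,G \right)} = \frac{1}{\frac{4}{E} + E} = \frac{1}{E + \frac{4}{E}}$)
$z{\left(7,11 \right)} + 5 \cdot 90 = \frac{7}{4 + 7^{2}} + 5 \cdot 90 = \frac{7}{4 + 49} + 450 = \frac{7}{53} + 450 = \frac{23857}{53}$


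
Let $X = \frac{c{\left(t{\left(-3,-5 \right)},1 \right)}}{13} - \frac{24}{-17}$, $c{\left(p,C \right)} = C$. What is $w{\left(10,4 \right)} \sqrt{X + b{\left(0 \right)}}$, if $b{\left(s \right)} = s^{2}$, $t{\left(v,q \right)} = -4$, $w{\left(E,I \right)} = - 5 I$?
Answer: $- \frac{20 \sqrt{72709}}{221} \approx -24.402$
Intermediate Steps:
$X = \frac{329}{221}$ ($X = 1 \cdot \frac{1}{13} - \frac{24}{-17} = 1 \cdot \frac{1}{13} - - \frac{24}{17} = \frac{1}{13} + \frac{24}{17} = \frac{329}{221} \approx 1.4887$)
$w{\left(10,4 \right)} \sqrt{X + b{\left(0 \right)}} = \left(-5\right) 4 \sqrt{\frac{329}{221} + 0^{2}} = - 20 \sqrt{\frac{329}{221} + 0} = - 20 \sqrt{\frac{329}{221}} = - 20 \frac{\sqrt{72709}}{221} = - \frac{20 \sqrt{72709}}{221}$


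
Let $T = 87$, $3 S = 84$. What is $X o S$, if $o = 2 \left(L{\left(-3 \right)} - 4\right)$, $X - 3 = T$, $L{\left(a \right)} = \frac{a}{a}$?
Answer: $-15120$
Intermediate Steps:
$L{\left(a \right)} = 1$
$S = 28$ ($S = \frac{1}{3} \cdot 84 = 28$)
$X = 90$ ($X = 3 + 87 = 90$)
$o = -6$ ($o = 2 \left(1 - 4\right) = 2 \left(-3\right) = -6$)
$X o S = 90 \left(-6\right) 28 = \left(-540\right) 28 = -15120$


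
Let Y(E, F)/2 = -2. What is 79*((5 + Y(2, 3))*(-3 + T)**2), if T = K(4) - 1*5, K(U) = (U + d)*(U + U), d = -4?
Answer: 5056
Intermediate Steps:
K(U) = 2*U*(-4 + U) (K(U) = (U - 4)*(U + U) = (-4 + U)*(2*U) = 2*U*(-4 + U))
T = -5 (T = 2*4*(-4 + 4) - 1*5 = 2*4*0 - 5 = 0 - 5 = -5)
Y(E, F) = -4 (Y(E, F) = 2*(-2) = -4)
79*((5 + Y(2, 3))*(-3 + T)**2) = 79*((5 - 4)*(-3 - 5)**2) = 79*(1*(-8)**2) = 79*(1*64) = 79*64 = 5056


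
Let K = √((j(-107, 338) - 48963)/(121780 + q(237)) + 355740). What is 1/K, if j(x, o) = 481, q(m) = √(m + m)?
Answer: √(1704920 + 14*√474)/(14*√(3094426337 + 25410*√474)) ≈ 0.0016766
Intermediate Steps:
q(m) = √2*√m (q(m) = √(2*m) = √2*√m)
K = √(355740 - 48482/(121780 + √474)) (K = √((481 - 48963)/(121780 + √2*√237) + 355740) = √(-48482/(121780 + √474) + 355740) = √(355740 - 48482/(121780 + √474)) ≈ 596.44)
1/K = 1/(√(43321968718 + 355740*√474)/√(121780 + √474)) = √(121780 + √474)/√(43321968718 + 355740*√474)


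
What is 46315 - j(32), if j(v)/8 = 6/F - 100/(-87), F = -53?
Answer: 213520241/4611 ≈ 46307.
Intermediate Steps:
j(v) = 38224/4611 (j(v) = 8*(6/(-53) - 100/(-87)) = 8*(6*(-1/53) - 100*(-1/87)) = 8*(-6/53 + 100/87) = 8*(4778/4611) = 38224/4611)
46315 - j(32) = 46315 - 1*38224/4611 = 46315 - 38224/4611 = 213520241/4611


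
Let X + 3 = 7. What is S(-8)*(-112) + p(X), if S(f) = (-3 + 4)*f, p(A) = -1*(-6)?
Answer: 902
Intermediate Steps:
X = 4 (X = -3 + 7 = 4)
p(A) = 6
S(f) = f (S(f) = 1*f = f)
S(-8)*(-112) + p(X) = -8*(-112) + 6 = 896 + 6 = 902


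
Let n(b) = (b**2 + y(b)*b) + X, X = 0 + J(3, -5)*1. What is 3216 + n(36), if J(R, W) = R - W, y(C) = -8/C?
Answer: 4512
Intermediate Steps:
X = 8 (X = 0 + (3 - 1*(-5))*1 = 0 + (3 + 5)*1 = 0 + 8*1 = 0 + 8 = 8)
n(b) = b**2 (n(b) = (b**2 + (-8/b)*b) + 8 = (b**2 - 8) + 8 = (-8 + b**2) + 8 = b**2)
3216 + n(36) = 3216 + 36**2 = 3216 + 1296 = 4512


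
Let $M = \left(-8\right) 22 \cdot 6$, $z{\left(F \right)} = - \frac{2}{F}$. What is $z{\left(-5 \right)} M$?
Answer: $- \frac{2112}{5} \approx -422.4$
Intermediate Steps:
$M = -1056$ ($M = \left(-176\right) 6 = -1056$)
$z{\left(-5 \right)} M = - \frac{2}{-5} \left(-1056\right) = \left(-2\right) \left(- \frac{1}{5}\right) \left(-1056\right) = \frac{2}{5} \left(-1056\right) = - \frac{2112}{5}$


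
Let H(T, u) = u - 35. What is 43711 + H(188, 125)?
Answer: 43801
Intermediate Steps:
H(T, u) = -35 + u
43711 + H(188, 125) = 43711 + (-35 + 125) = 43711 + 90 = 43801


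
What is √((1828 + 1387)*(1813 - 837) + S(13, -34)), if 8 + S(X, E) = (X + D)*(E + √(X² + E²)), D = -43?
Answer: √(3138852 - 150*√53) ≈ 1771.4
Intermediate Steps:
S(X, E) = -8 + (-43 + X)*(E + √(E² + X²)) (S(X, E) = -8 + (X - 43)*(E + √(X² + E²)) = -8 + (-43 + X)*(E + √(E² + X²)))
√((1828 + 1387)*(1813 - 837) + S(13, -34)) = √((1828 + 1387)*(1813 - 837) + (-8 - 43*(-34) - 43*√((-34)² + 13²) - 34*13 + 13*√((-34)² + 13²))) = √(3215*976 + (-8 + 1462 - 43*√(1156 + 169) - 442 + 13*√(1156 + 169))) = √(3137840 + (-8 + 1462 - 215*√53 - 442 + 13*√1325)) = √(3137840 + (-8 + 1462 - 215*√53 - 442 + 13*(5*√53))) = √(3137840 + (-8 + 1462 - 215*√53 - 442 + 65*√53)) = √(3137840 + (1012 - 150*√53)) = √(3138852 - 150*√53)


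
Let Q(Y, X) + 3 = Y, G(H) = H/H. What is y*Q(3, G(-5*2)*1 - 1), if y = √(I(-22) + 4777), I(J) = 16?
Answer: 0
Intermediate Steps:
G(H) = 1
Q(Y, X) = -3 + Y
y = √4793 (y = √(16 + 4777) = √4793 ≈ 69.231)
y*Q(3, G(-5*2)*1 - 1) = √4793*(-3 + 3) = √4793*0 = 0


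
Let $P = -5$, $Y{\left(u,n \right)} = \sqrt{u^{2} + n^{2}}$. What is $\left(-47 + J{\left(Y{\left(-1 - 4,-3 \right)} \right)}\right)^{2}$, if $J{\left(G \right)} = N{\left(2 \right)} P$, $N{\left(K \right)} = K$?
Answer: $3249$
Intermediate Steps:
$Y{\left(u,n \right)} = \sqrt{n^{2} + u^{2}}$
$J{\left(G \right)} = -10$ ($J{\left(G \right)} = 2 \left(-5\right) = -10$)
$\left(-47 + J{\left(Y{\left(-1 - 4,-3 \right)} \right)}\right)^{2} = \left(-47 - 10\right)^{2} = \left(-57\right)^{2} = 3249$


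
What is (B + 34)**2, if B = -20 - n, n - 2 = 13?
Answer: 1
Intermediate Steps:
n = 15 (n = 2 + 13 = 15)
B = -35 (B = -20 - 1*15 = -20 - 15 = -35)
(B + 34)**2 = (-35 + 34)**2 = (-1)**2 = 1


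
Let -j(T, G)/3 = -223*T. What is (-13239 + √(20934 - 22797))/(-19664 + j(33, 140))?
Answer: -13239/2413 + 9*I*√23/2413 ≈ -5.4865 + 0.017887*I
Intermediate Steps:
j(T, G) = 669*T (j(T, G) = -(-669)*T = 669*T)
(-13239 + √(20934 - 22797))/(-19664 + j(33, 140)) = (-13239 + √(20934 - 22797))/(-19664 + 669*33) = (-13239 + √(-1863))/(-19664 + 22077) = (-13239 + 9*I*√23)/2413 = (-13239 + 9*I*√23)*(1/2413) = -13239/2413 + 9*I*√23/2413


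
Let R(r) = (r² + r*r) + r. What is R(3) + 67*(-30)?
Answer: -1989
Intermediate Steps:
R(r) = r + 2*r² (R(r) = (r² + r²) + r = 2*r² + r = r + 2*r²)
R(3) + 67*(-30) = 3*(1 + 2*3) + 67*(-30) = 3*(1 + 6) - 2010 = 3*7 - 2010 = 21 - 2010 = -1989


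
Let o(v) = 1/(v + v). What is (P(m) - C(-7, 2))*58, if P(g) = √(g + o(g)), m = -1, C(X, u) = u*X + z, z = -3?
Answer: 986 + 29*I*√6 ≈ 986.0 + 71.035*I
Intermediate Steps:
C(X, u) = -3 + X*u (C(X, u) = u*X - 3 = X*u - 3 = -3 + X*u)
o(v) = 1/(2*v)
P(g) = √(g + 1/(2*g))
(P(m) - C(-7, 2))*58 = (√(2/(-1) + 4*(-1))/2 - (-3 - 7*2))*58 = (√(2*(-1) - 4)/2 - (-3 - 14))*58 = (√(-2 - 4)/2 - 1*(-17))*58 = (√(-6)/2 + 17)*58 = ((I*√6)/2 + 17)*58 = (I*√6/2 + 17)*58 = (17 + I*√6/2)*58 = 986 + 29*I*√6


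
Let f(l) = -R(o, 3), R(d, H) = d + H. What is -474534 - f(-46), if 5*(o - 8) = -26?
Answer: -2372641/5 ≈ -4.7453e+5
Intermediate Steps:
o = 14/5 (o = 8 + (1/5)*(-26) = 8 - 26/5 = 14/5 ≈ 2.8000)
R(d, H) = H + d
f(l) = -29/5 (f(l) = -(3 + 14/5) = -1*29/5 = -29/5)
-474534 - f(-46) = -474534 - 1*(-29/5) = -474534 + 29/5 = -2372641/5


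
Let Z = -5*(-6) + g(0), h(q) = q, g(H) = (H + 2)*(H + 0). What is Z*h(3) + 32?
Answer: 122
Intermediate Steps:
g(H) = H*(2 + H) (g(H) = (2 + H)*H = H*(2 + H))
Z = 30 (Z = -5*(-6) + 0*(2 + 0) = 30 + 0*2 = 30 + 0 = 30)
Z*h(3) + 32 = 30*3 + 32 = 90 + 32 = 122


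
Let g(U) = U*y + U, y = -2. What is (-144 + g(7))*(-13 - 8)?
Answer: 3171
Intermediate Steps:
g(U) = -U (g(U) = U*(-2) + U = -2*U + U = -U)
(-144 + g(7))*(-13 - 8) = (-144 - 1*7)*(-13 - 8) = (-144 - 7)*(-21) = -151*(-21) = 3171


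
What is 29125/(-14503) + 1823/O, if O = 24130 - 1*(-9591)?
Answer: -955685156/489055663 ≈ -1.9541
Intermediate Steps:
O = 33721 (O = 24130 + 9591 = 33721)
29125/(-14503) + 1823/O = 29125/(-14503) + 1823/33721 = 29125*(-1/14503) + 1823*(1/33721) = -29125/14503 + 1823/33721 = -955685156/489055663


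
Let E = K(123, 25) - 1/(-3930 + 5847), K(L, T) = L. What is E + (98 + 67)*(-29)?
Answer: -8937055/1917 ≈ -4662.0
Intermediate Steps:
E = 235790/1917 (E = 123 - 1/(-3930 + 5847) = 123 - 1/1917 = 235790/1917 ≈ 123.00)
E + (98 + 67)*(-29) = 235790/1917 + (98 + 67)*(-29) = 235790/1917 + 165*(-29) = 235790/1917 - 4785 = -8937055/1917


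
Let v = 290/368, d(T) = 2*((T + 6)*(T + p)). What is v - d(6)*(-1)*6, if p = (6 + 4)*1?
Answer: 424081/184 ≈ 2304.8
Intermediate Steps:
p = 10 (p = 10*1 = 10)
d(T) = 2*(6 + T)*(10 + T) (d(T) = 2*((T + 6)*(T + 10)) = 2*((6 + T)*(10 + T)) = 2*(6 + T)*(10 + T))
v = 145/184 (v = 290*(1/368) = 145/184 ≈ 0.78804)
v - d(6)*(-1)*6 = 145/184 - (120 + 2*6² + 32*6)*(-1)*6 = 145/184 - (120 + 2*36 + 192)*(-1)*6 = 145/184 - (120 + 72 + 192)*(-1)*6 = 145/184 - 384*(-1)*6 = 145/184 - (-384)*6 = 145/184 - 1*(-2304) = 145/184 + 2304 = 424081/184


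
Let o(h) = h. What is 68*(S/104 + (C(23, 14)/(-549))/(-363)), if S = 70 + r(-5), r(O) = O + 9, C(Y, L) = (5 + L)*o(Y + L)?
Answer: 125972975/2590731 ≈ 48.625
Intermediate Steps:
C(Y, L) = (5 + L)*(L + Y) (C(Y, L) = (5 + L)*(Y + L) = (5 + L)*(L + Y))
r(O) = 9 + O
S = 74 (S = 70 + (9 - 5) = 70 + 4 = 74)
68*(S/104 + (C(23, 14)/(-549))/(-363)) = 68*(74/104 + (((5 + 14)*(14 + 23))/(-549))/(-363)) = 68*(74*(1/104) + ((19*37)*(-1/549))*(-1/363)) = 68*(37/52 + (703*(-1/549))*(-1/363)) = 68*(37/52 - 703/549*(-1/363)) = 68*(37/52 + 703/199287) = 68*(7410175/10362924) = 125972975/2590731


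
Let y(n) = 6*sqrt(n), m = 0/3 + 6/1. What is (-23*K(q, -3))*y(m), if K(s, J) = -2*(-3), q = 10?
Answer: -828*sqrt(6) ≈ -2028.2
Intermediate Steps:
K(s, J) = 6
m = 6 (m = 0*(1/3) + 6*1 = 0 + 6 = 6)
(-23*K(q, -3))*y(m) = (-23*6)*(6*sqrt(6)) = -828*sqrt(6)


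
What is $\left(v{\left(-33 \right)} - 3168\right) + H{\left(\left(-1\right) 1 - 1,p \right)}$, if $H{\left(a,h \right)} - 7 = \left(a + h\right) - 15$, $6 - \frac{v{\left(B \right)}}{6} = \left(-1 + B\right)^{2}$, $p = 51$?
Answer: $-10027$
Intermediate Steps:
$v{\left(B \right)} = 36 - 6 \left(-1 + B\right)^{2}$
$H{\left(a,h \right)} = -8 + a + h$ ($H{\left(a,h \right)} = 7 - \left(15 - a - h\right) = 7 + \left(-15 + a + h\right) = -8 + a + h$)
$\left(v{\left(-33 \right)} - 3168\right) + H{\left(\left(-1\right) 1 - 1,p \right)} = \left(\left(36 - 6 \left(-1 - 33\right)^{2}\right) - 3168\right) - -41 = \left(\left(36 - 6 \left(-34\right)^{2}\right) - 3168\right) - -41 = \left(\left(36 - 6936\right) - 3168\right) - -41 = \left(\left(36 - 6936\right) - 3168\right) + 41 = \left(-6900 - 3168\right) + 41 = -10068 + 41 = -10027$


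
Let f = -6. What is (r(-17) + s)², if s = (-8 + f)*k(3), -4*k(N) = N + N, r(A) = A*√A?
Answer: (21 - 17*I*√17)² ≈ -4472.0 - 2943.9*I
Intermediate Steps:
r(A) = A^(3/2)
k(N) = -N/2 (k(N) = -(N + N)/4 = -N/2)
s = 21 (s = (-8 - 6)*(-½*3) = -14*(-3/2) = 21)
(r(-17) + s)² = ((-17)^(3/2) + 21)² = (-17*I*√17 + 21)² = (21 - 17*I*√17)²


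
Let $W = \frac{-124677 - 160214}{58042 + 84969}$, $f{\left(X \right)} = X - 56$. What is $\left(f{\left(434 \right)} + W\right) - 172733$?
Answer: $- \frac{24648945796}{143011} \approx -1.7236 \cdot 10^{5}$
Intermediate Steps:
$f{\left(X \right)} = -56 + X$
$W = - \frac{284891}{143011} \approx -1.9921$
$\left(f{\left(434 \right)} + W\right) - 172733 = \left(\left(-56 + 434\right) - \frac{284891}{143011}\right) - 172733 = \left(378 - \frac{284891}{143011}\right) - 172733 = \frac{53773267}{143011} - 172733 = - \frac{24648945796}{143011}$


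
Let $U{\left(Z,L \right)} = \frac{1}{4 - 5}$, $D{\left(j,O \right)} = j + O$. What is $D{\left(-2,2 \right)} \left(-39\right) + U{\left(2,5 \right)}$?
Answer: $-1$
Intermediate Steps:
$D{\left(j,O \right)} = O + j$
$U{\left(Z,L \right)} = -1$ ($U{\left(Z,L \right)} = \frac{1}{-1} = -1$)
$D{\left(-2,2 \right)} \left(-39\right) + U{\left(2,5 \right)} = \left(2 - 2\right) \left(-39\right) - 1 = 0 \left(-39\right) - 1 = 0 - 1 = -1$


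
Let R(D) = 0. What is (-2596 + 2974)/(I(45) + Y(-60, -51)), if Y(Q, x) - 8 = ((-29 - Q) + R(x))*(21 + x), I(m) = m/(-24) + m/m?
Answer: -1008/2461 ≈ -0.40959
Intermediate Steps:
I(m) = 1 - m/24 (I(m) = m*(-1/24) + 1 = -m/24 + 1 = 1 - m/24)
Y(Q, x) = 8 + (-29 - Q)*(21 + x) (Y(Q, x) = 8 + ((-29 - Q) + 0)*(21 + x) = 8 + (-29 - Q)*(21 + x))
(-2596 + 2974)/(I(45) + Y(-60, -51)) = (-2596 + 2974)/((1 - 1/24*45) + (-601 - 29*(-51) - 21*(-60) - 1*(-60)*(-51))) = 378/((1 - 15/8) + (-601 + 1479 + 1260 - 3060)) = 378/(-7/8 - 922) = 378/(-7383/8) = 378*(-8/7383) = -1008/2461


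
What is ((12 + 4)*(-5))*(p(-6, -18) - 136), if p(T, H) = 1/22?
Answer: 119640/11 ≈ 10876.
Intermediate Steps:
p(T, H) = 1/22
((12 + 4)*(-5))*(p(-6, -18) - 136) = ((12 + 4)*(-5))*(1/22 - 136) = (16*(-5))*(-2991/22) = -80*(-2991/22) = 119640/11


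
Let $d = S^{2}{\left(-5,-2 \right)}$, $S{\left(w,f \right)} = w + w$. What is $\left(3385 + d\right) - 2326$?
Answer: $1159$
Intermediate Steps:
$S{\left(w,f \right)} = 2 w$
$d = 100$ ($d = \left(2 \left(-5\right)\right)^{2} = \left(-10\right)^{2} = 100$)
$\left(3385 + d\right) - 2326 = \left(3385 + 100\right) - 2326 = 3485 - 2326 = 1159$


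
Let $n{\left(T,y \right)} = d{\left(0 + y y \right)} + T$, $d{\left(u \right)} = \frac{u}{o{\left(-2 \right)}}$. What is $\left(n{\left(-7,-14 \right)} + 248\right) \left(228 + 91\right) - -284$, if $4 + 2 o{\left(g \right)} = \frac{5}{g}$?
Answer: $\frac{753023}{13} \approx 57925.0$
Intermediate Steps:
$o{\left(g \right)} = -2 + \frac{5}{2 g}$ ($o{\left(g \right)} = -2 + \frac{5 \frac{1}{g}}{2} = -2 + \frac{5}{2 g}$)
$d{\left(u \right)} = - \frac{4 u}{13}$ ($d{\left(u \right)} = \frac{u}{-2 + \frac{5}{2 \left(-2\right)}} = \frac{u}{-2 + \frac{5}{2} \left(- \frac{1}{2}\right)} = \frac{u}{-2 - \frac{5}{4}} = \frac{u}{- \frac{13}{4}} = u \left(- \frac{4}{13}\right) = - \frac{4 u}{13}$)
$n{\left(T,y \right)} = T - \frac{4 y^{2}}{13}$ ($n{\left(T,y \right)} = - \frac{4 \left(0 + y y\right)}{13} + T = - \frac{4 \left(0 + y^{2}\right)}{13} + T = - \frac{4 y^{2}}{13} + T = T - \frac{4 y^{2}}{13}$)
$\left(n{\left(-7,-14 \right)} + 248\right) \left(228 + 91\right) - -284 = \left(\left(-7 - \frac{4 \left(-14\right)^{2}}{13}\right) + 248\right) \left(228 + 91\right) - -284 = \left(\left(-7 - \frac{784}{13}\right) + 248\right) 319 + 284 = \left(- \frac{875}{13} + 248\right) 319 + 284 = \frac{2349}{13} \cdot 319 + 284 = \frac{749331}{13} + 284 = \frac{753023}{13}$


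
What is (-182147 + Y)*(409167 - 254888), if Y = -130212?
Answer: -48190434161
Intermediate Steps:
(-182147 + Y)*(409167 - 254888) = (-182147 - 130212)*(409167 - 254888) = -312359*154279 = -48190434161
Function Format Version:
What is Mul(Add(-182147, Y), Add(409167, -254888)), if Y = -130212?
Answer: -48190434161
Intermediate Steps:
Mul(Add(-182147, Y), Add(409167, -254888)) = Mul(Add(-182147, -130212), Add(409167, -254888)) = Mul(-312359, 154279) = -48190434161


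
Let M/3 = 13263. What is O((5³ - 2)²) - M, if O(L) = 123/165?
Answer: -2188354/55 ≈ -39788.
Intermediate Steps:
M = 39789 (M = 3*13263 = 39789)
O(L) = 41/55 (O(L) = 123*(1/165) = 41/55)
O((5³ - 2)²) - M = 41/55 - 1*39789 = 41/55 - 39789 = -2188354/55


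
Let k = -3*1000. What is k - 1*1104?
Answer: -4104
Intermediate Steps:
k = -3000
k - 1*1104 = -3000 - 1*1104 = -3000 - 1104 = -4104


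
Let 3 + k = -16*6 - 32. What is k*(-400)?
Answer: 52400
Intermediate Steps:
k = -131 (k = -3 + (-16*6 - 32) = -3 + (-96 - 32) = -3 - 128 = -131)
k*(-400) = -131*(-400) = 52400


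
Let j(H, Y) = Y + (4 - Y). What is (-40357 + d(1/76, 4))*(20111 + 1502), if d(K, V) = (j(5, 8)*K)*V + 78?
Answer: -16540364061/19 ≈ -8.7055e+8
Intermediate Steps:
j(H, Y) = 4
d(K, V) = 78 + 4*K*V (d(K, V) = (4*K)*V + 78 = 4*K*V + 78 = 78 + 4*K*V)
(-40357 + d(1/76, 4))*(20111 + 1502) = (-40357 + (78 + 4*4/76))*(20111 + 1502) = (-40357 + (78 + 4*(1/76)*4))*21613 = (-40357 + (78 + 4/19))*21613 = (-40357 + 1486/19)*21613 = -765297/19*21613 = -16540364061/19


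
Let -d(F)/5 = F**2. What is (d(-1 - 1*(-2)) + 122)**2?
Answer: 13689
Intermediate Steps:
d(F) = -5*F**2
(d(-1 - 1*(-2)) + 122)**2 = (-5*(-1 - 1*(-2))**2 + 122)**2 = (-5*(-1 + 2)**2 + 122)**2 = (-5*1**2 + 122)**2 = (-5*1 + 122)**2 = (-5 + 122)**2 = 117**2 = 13689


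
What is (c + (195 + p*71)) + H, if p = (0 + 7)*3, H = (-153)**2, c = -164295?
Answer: -139200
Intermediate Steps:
H = 23409
p = 21 (p = 7*3 = 21)
(c + (195 + p*71)) + H = (-164295 + (195 + 21*71)) + 23409 = (-164295 + (195 + 1491)) + 23409 = (-164295 + 1686) + 23409 = -162609 + 23409 = -139200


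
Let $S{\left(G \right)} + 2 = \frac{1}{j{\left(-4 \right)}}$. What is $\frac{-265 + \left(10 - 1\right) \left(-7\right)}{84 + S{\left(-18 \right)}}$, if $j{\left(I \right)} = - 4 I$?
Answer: $- \frac{5248}{1313} \approx -3.997$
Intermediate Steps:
$S{\left(G \right)} = - \frac{31}{16}$ ($S{\left(G \right)} = -2 + \frac{1}{\left(-4\right) \left(-4\right)} = -2 + \frac{1}{16} = - \frac{31}{16}$)
$\frac{-265 + \left(10 - 1\right) \left(-7\right)}{84 + S{\left(-18 \right)}} = \frac{-265 + \left(10 - 1\right) \left(-7\right)}{84 - \frac{31}{16}} = \frac{-265 + 9 \left(-7\right)}{\frac{1313}{16}} = \left(-265 - 63\right) \frac{16}{1313} = \left(-328\right) \frac{16}{1313} = - \frac{5248}{1313}$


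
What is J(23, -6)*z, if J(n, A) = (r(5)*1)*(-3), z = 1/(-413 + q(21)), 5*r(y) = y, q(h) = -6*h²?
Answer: 3/3059 ≈ 0.00098071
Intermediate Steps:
r(y) = y/5
z = -1/3059 (z = 1/(-413 - 6*21²) = 1/(-413 - 6*441) = 1/(-413 - 2646) = 1/(-3059) = -1/3059 ≈ -0.00032690)
J(n, A) = -3 (J(n, A) = (((⅕)*5)*1)*(-3) = (1*1)*(-3) = 1*(-3) = -3)
J(23, -6)*z = -3*(-1/3059) = 3/3059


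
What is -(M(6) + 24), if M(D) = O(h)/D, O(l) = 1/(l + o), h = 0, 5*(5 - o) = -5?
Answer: -865/36 ≈ -24.028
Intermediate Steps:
o = 6 (o = 5 - 1/5*(-5) = 5 + 1 = 6)
O(l) = 1/(6 + l) (O(l) = 1/(l + 6) = 1/(6 + l))
M(D) = 1/(6*D) (M(D) = 1/((6 + 0)*D) = 1/(6*D))
-(M(6) + 24) = -((1/6)/6 + 24) = -((1/6)*(1/6) + 24) = -(1/36 + 24) = -1*865/36 = -865/36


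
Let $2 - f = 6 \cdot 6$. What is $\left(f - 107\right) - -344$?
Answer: $203$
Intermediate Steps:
$f = -34$ ($f = 2 - 6 \cdot 6 = 2 - 36 = -34$)
$\left(f - 107\right) - -344 = \left(-34 - 107\right) - -344 = \left(-34 - 107\right) + 344 = -141 + 344 = 203$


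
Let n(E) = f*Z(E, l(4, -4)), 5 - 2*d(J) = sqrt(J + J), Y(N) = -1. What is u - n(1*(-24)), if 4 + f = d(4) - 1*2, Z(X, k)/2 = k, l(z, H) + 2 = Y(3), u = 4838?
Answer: 4817 - 6*sqrt(2) ≈ 4808.5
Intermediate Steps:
d(J) = 5/2 - sqrt(2)*sqrt(J)/2 (d(J) = 5/2 - sqrt(J + J)/2 = 5/2 - sqrt(2)*sqrt(J)/2)
l(z, H) = -3 (l(z, H) = -2 - 1 = -3)
Z(X, k) = 2*k
f = -7/2 - sqrt(2) (f = -4 + ((5/2 - sqrt(2)*sqrt(4)/2) - 1*2) = -4 + ((5/2 - 1/2*sqrt(2)*2) - 2) = -4 + ((5/2 - sqrt(2)) - 2) = -4 + (1/2 - sqrt(2)) = -7/2 - sqrt(2) ≈ -4.9142)
n(E) = 21 + 6*sqrt(2) (n(E) = (-7/2 - sqrt(2))*(2*(-3)) = (-7/2 - sqrt(2))*(-6) = 21 + 6*sqrt(2))
u - n(1*(-24)) = 4838 - (21 + 6*sqrt(2)) = 4838 + (-21 - 6*sqrt(2)) = 4817 - 6*sqrt(2)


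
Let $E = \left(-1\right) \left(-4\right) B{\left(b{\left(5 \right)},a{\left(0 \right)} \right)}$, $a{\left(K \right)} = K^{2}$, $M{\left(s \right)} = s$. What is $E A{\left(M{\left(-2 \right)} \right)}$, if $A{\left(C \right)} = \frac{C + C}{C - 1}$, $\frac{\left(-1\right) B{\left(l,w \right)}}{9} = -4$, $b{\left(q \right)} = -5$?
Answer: $192$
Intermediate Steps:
$B{\left(l,w \right)} = 36$ ($B{\left(l,w \right)} = \left(-9\right) \left(-4\right) = 36$)
$A{\left(C \right)} = \frac{2 C}{-1 + C}$
$E = 144$ ($E = \left(-1\right) \left(-4\right) 36 = 4 \cdot 36 = 144$)
$E A{\left(M{\left(-2 \right)} \right)} = 144 \cdot 2 \left(-2\right) \frac{1}{-1 - 2} = 144 \cdot 2 \left(-2\right) \frac{1}{-3} = 144 \cdot 2 \left(-2\right) \left(- \frac{1}{3}\right) = 144 \cdot \frac{4}{3} = 192$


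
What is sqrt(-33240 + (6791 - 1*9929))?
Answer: 3*I*sqrt(4042) ≈ 190.73*I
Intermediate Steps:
sqrt(-33240 + (6791 - 1*9929)) = sqrt(-33240 + (6791 - 9929)) = sqrt(-33240 - 3138) = sqrt(-36378) = 3*I*sqrt(4042)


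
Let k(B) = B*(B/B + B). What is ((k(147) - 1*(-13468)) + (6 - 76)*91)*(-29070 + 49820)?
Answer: 598720500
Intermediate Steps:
k(B) = B*(1 + B)
((k(147) - 1*(-13468)) + (6 - 76)*91)*(-29070 + 49820) = ((147*(1 + 147) - 1*(-13468)) + (6 - 76)*91)*(-29070 + 49820) = ((147*148 + 13468) - 70*91)*20750 = ((21756 + 13468) - 6370)*20750 = (35224 - 6370)*20750 = 28854*20750 = 598720500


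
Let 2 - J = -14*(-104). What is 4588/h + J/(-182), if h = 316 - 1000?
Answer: 19940/15561 ≈ 1.2814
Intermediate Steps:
h = -684
J = -1454 (J = 2 - (-14)*(-104) = 2 - 1*1456 = 2 - 1456 = -1454)
4588/h + J/(-182) = 4588/(-684) - 1454/(-182) = 4588*(-1/684) - 1454*(-1/182) = -1147/171 + 727/91 = 19940/15561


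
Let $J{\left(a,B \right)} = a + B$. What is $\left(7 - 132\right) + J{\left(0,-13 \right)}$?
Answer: $-138$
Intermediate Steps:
$J{\left(a,B \right)} = B + a$
$\left(7 - 132\right) + J{\left(0,-13 \right)} = \left(7 - 132\right) + \left(-13 + 0\right) = -125 - 13 = -138$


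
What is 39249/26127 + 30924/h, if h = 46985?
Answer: 294673957/136397455 ≈ 2.1604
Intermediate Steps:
39249/26127 + 30924/h = 39249/26127 + 30924/46985 = 39249*(1/26127) + 30924*(1/46985) = 4361/2903 + 30924/46985 = 294673957/136397455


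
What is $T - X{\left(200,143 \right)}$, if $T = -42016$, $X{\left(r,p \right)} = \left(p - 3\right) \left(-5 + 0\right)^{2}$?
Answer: $-45516$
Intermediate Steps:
$X{\left(r,p \right)} = -75 + 25 p$ ($X{\left(r,p \right)} = \left(-3 + p\right) \left(-5\right)^{2} = \left(-3 + p\right) 25 = -75 + 25 p$)
$T - X{\left(200,143 \right)} = -42016 - \left(-75 + 25 \cdot 143\right) = -42016 - \left(-75 + 3575\right) = -42016 - 3500 = -45516$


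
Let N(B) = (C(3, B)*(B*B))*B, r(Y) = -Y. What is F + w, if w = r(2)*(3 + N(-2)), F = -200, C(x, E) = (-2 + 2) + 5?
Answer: -126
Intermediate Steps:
C(x, E) = 5 (C(x, E) = 0 + 5 = 5)
N(B) = 5*B³ (N(B) = (5*(B*B))*B = (5*B²)*B = 5*B³)
w = 74 (w = (-1*2)*(3 + 5*(-2)³) = -2*(3 + 5*(-8)) = -2*(3 - 40) = -2*(-37) = 74)
F + w = -200 + 74 = -126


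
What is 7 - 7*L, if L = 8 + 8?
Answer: -105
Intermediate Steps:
L = 16
7 - 7*L = 7 - 7*16 = 7 - 112 = -105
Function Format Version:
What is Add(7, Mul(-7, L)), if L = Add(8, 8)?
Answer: -105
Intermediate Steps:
L = 16
Add(7, Mul(-7, L)) = Add(7, Mul(-7, 16)) = Add(7, -112) = -105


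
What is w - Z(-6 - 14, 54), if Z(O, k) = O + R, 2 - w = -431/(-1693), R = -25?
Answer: 79140/1693 ≈ 46.745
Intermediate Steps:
w = 2955/1693 (w = 2 - (-431)/(-1693) = 2 - (-431)*(-1)/1693 = 2 - 1*431/1693 = 2 - 431/1693 = 2955/1693 ≈ 1.7454)
Z(O, k) = -25 + O (Z(O, k) = O - 25 = -25 + O)
w - Z(-6 - 14, 54) = 2955/1693 - (-25 + (-6 - 14)) = 2955/1693 - (-25 - 20) = 2955/1693 - 1*(-45) = 2955/1693 + 45 = 79140/1693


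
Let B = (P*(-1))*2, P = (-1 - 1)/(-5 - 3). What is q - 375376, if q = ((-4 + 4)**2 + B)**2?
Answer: -1501503/4 ≈ -3.7538e+5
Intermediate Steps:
P = 1/4 (P = -2/(-8) = -2*(-1/8) = 1/4 ≈ 0.25000)
B = -1/2 (B = ((1/4)*(-1))*2 = -1/4*2 = -1/2 ≈ -0.50000)
q = 1/4 (q = ((-4 + 4)**2 - 1/2)**2 = (0**2 - 1/2)**2 = (0 - 1/2)**2 = (-1/2)**2 = 1/4 ≈ 0.25000)
q - 375376 = 1/4 - 375376 = -1501503/4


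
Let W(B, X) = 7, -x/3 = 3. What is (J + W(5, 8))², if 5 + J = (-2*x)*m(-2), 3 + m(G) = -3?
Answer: 11236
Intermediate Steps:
x = -9 (x = -3*3 = -9)
m(G) = -6 (m(G) = -3 - 3 = -6)
J = -113 (J = -5 - 2*(-9)*(-6) = -5 + 18*(-6) = -5 - 108 = -113)
(J + W(5, 8))² = (-113 + 7)² = (-106)² = 11236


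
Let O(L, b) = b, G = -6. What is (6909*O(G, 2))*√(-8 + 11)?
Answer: 13818*√3 ≈ 23933.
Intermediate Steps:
(6909*O(G, 2))*√(-8 + 11) = (6909*2)*√(-8 + 11) = 13818*√3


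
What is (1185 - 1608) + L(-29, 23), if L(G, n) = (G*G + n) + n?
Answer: 464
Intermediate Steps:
L(G, n) = G² + 2*n (L(G, n) = (G² + n) + n = (n + G²) + n = G² + 2*n)
(1185 - 1608) + L(-29, 23) = (1185 - 1608) + ((-29)² + 2*23) = -423 + (841 + 46) = -423 + 887 = 464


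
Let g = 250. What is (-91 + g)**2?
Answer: 25281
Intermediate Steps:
(-91 + g)**2 = (-91 + 250)**2 = 159**2 = 25281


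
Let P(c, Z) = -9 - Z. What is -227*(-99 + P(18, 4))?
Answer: 25424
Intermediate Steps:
-227*(-99 + P(18, 4)) = -227*(-99 + (-9 - 1*4)) = -227*(-99 + (-9 - 4)) = -227*(-99 - 13) = -227*(-112) = 25424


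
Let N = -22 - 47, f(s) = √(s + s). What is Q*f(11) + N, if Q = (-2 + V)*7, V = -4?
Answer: -69 - 42*√22 ≈ -266.00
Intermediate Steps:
f(s) = √2*√s (f(s) = √(2*s) = √2*√s)
N = -69
Q = -42 (Q = (-2 - 4)*7 = -6*7 = -42)
Q*f(11) + N = -42*√2*√11 - 69 = -42*√22 - 69 = -69 - 42*√22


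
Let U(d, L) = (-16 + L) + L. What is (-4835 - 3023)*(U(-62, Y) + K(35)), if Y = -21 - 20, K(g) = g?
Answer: 495054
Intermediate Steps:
Y = -41
U(d, L) = -16 + 2*L
(-4835 - 3023)*(U(-62, Y) + K(35)) = (-4835 - 3023)*((-16 + 2*(-41)) + 35) = -7858*((-16 - 82) + 35) = -7858*(-98 + 35) = -7858*(-63) = 495054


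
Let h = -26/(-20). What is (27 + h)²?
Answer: 80089/100 ≈ 800.89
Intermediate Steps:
h = 13/10 (h = -26*(-1/20) = 13/10 ≈ 1.3000)
(27 + h)² = (27 + 13/10)² = (283/10)² = 80089/100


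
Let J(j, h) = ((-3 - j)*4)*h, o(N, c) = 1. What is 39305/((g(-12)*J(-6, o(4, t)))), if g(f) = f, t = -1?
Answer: -39305/144 ≈ -272.95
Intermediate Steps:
J(j, h) = h*(-12 - 4*j) (J(j, h) = (-12 - 4*j)*h = h*(-12 - 4*j))
39305/((g(-12)*J(-6, o(4, t)))) = 39305/((-(-48)*(3 - 6))) = 39305/((-(-48)*(-3))) = 39305/((-12*12)) = 39305/(-144) = 39305*(-1/144) = -39305/144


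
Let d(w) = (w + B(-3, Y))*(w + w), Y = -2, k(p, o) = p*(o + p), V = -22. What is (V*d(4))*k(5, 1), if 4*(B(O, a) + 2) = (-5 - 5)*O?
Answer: -50160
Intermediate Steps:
B(O, a) = -2 - 5*O/2 (B(O, a) = -2 + ((-5 - 5)*O)/4 = -2 + (-10*O)/4 = -2 - 5*O/2)
d(w) = 2*w*(11/2 + w) (d(w) = (w + (-2 - 5/2*(-3)))*(w + w) = (w + (-2 + 15/2))*(2*w) = (w + 11/2)*(2*w) = (11/2 + w)*(2*w) = 2*w*(11/2 + w))
(V*d(4))*k(5, 1) = (-88*(11 + 2*4))*(5*(1 + 5)) = (-88*(11 + 8))*(5*6) = -88*19*30 = -22*76*30 = -1672*30 = -50160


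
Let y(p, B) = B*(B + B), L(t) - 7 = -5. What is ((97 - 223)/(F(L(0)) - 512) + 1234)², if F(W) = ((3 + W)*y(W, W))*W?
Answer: 877522129/576 ≈ 1.5235e+6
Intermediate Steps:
L(t) = 2 (L(t) = 7 - 5 = 2)
y(p, B) = 2*B² (y(p, B) = B*(2*B) = 2*B²)
F(W) = 2*W³*(3 + W) (F(W) = ((3 + W)*(2*W²))*W = (2*W²*(3 + W))*W = 2*W³*(3 + W))
((97 - 223)/(F(L(0)) - 512) + 1234)² = ((97 - 223)/(2*2³*(3 + 2) - 512) + 1234)² = (-126/(2*8*5 - 512) + 1234)² = (-126/(80 - 512) + 1234)² = (-126/(-432) + 1234)² = (-126*(-1/432) + 1234)² = (7/24 + 1234)² = (29623/24)² = 877522129/576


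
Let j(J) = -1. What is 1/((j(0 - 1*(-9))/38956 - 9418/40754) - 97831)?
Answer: -793806412/77659058556553 ≈ -1.0222e-5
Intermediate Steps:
1/((j(0 - 1*(-9))/38956 - 9418/40754) - 97831) = 1/((-1/38956 - 9418/40754) - 97831) = 1/((-1*1/38956 - 9418*1/40754) - 97831) = 1/((-1/38956 - 4709/20377) - 97831) = 1/(-183464181/793806412 - 97831) = 1/(-77659058556553/793806412) = -793806412/77659058556553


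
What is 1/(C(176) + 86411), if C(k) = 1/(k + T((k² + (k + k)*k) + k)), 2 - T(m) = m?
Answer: 92926/8029828585 ≈ 1.1573e-5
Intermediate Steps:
T(m) = 2 - m
C(k) = 1/(2 - 3*k²) (C(k) = 1/(k + (2 - ((k² + (k + k)*k) + k))) = 1/(k + (2 - ((k² + (2*k)*k) + k))) = 1/(k + (2 - ((k² + 2*k²) + k))) = 1/(k + (2 - (3*k² + k))) = 1/(k + (2 - (k + 3*k²))) = 1/(k + (2 + (-k - 3*k²))) = 1/(k + (2 - k - 3*k²)) = 1/(2 - 3*k²))
1/(C(176) + 86411) = 1/(-1/(-2 + 3*176²) + 86411) = 1/(-1/(-2 + 3*30976) + 86411) = 1/(-1/(-2 + 92928) + 86411) = 1/(-1/92926 + 86411) = 1/(8029828585/92926) = 92926/8029828585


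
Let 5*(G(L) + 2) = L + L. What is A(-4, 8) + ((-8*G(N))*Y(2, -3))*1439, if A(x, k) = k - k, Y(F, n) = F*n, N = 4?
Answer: -138144/5 ≈ -27629.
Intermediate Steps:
G(L) = -2 + 2*L/5 (G(L) = -2 + (L + L)/5 = -2 + (2*L)/5 = -2 + 2*L/5)
A(x, k) = 0
A(-4, 8) + ((-8*G(N))*Y(2, -3))*1439 = 0 + ((-8*(-2 + (⅖)*4))*(2*(-3)))*1439 = 0 + (-8*(-2 + 8/5)*(-6))*1439 = 0 + (-8*(-⅖)*(-6))*1439 = 0 + ((16/5)*(-6))*1439 = 0 - 96/5*1439 = 0 - 138144/5 = -138144/5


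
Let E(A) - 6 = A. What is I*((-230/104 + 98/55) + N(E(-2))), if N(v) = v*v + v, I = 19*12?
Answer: 3190347/715 ≈ 4462.0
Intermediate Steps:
E(A) = 6 + A
I = 228
N(v) = v + v² (N(v) = v² + v = v + v²)
I*((-230/104 + 98/55) + N(E(-2))) = 228*((-230/104 + 98/55) + (6 - 2)*(1 + (6 - 2))) = 228*((-230*1/104 + 98*(1/55)) + 4*(1 + 4)) = 228*((-115/52 + 98/55) + 4*5) = 228*(-1229/2860 + 20) = 228*(55971/2860) = 3190347/715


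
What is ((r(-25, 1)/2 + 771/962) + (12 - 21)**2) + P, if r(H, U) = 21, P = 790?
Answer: 424387/481 ≈ 882.30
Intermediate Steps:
((r(-25, 1)/2 + 771/962) + (12 - 21)**2) + P = ((21/2 + 771/962) + (12 - 21)**2) + 790 = ((21*(1/2) + 771*(1/962)) + (-9)**2) + 790 = ((21/2 + 771/962) + 81) + 790 = (5436/481 + 81) + 790 = 44397/481 + 790 = 424387/481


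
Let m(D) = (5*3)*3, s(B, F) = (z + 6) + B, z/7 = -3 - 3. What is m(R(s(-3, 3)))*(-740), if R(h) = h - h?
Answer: -33300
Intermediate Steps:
z = -42 (z = 7*(-3 - 3) = 7*(-6) = -42)
s(B, F) = -36 + B (s(B, F) = (-42 + 6) + B = -36 + B)
R(h) = 0
m(D) = 45 (m(D) = 15*3 = 45)
m(R(s(-3, 3)))*(-740) = 45*(-740) = -33300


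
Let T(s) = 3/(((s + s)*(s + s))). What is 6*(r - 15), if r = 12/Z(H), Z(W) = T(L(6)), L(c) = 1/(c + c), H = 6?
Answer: -268/3 ≈ -89.333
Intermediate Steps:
L(c) = 1/(2*c)
T(s) = 3/(4*s²) (T(s) = 3/(((2*s)*(2*s))) = 3/((4*s²)) = 3*(1/(4*s²)) = 3/(4*s²))
Z(W) = 108 (Z(W) = 3/(4*((½)/6)²) = 3/(4*((½)*(⅙))²) = 3/(4*12⁻²) = (¾)*144 = 108)
r = ⅑ (r = 12/108 = 12*(1/108) = ⅑ ≈ 0.11111)
6*(r - 15) = 6*(⅑ - 15) = 6*(-134/9) = -268/3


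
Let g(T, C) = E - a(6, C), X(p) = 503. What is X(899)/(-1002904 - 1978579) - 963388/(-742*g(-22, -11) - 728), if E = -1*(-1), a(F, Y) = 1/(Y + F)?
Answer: 3590405162936/6031540109 ≈ 595.27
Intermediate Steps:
a(F, Y) = 1/(F + Y)
E = 1
g(T, C) = 1 - 1/(6 + C)
X(899)/(-1002904 - 1978579) - 963388/(-742*g(-22, -11) - 728) = 503/(-1002904 - 1978579) - 963388/(-742*(5 - 11)/(6 - 11) - 728) = 503/(-2981483) - 963388/(-742*(-6)/(-5) - 728) = 503*(-1/2981483) - 963388/(-(-742)*(-6)/5 - 728) = -503/2981483 - 963388/(-742*6/5 - 728) = -503/2981483 - 963388/(-4452/5 - 728) = -503/2981483 - 963388/(-8092/5) = -503/2981483 - 963388*(-5/8092) = -503/2981483 + 1204235/2023 = 3590405162936/6031540109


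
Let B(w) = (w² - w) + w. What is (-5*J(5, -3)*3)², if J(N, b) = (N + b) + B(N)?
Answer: 164025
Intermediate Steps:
B(w) = w²
J(N, b) = N + b + N² (J(N, b) = (N + b) + N² = N + b + N²)
(-5*J(5, -3)*3)² = (-5*(5 - 3 + 5²)*3)² = (-5*(5 - 3 + 25)*3)² = (-5*27*3)² = (-135*3)² = (-405)² = 164025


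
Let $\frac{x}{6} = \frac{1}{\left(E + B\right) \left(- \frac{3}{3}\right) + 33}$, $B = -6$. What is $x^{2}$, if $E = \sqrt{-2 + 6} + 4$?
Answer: $\frac{4}{121} \approx 0.033058$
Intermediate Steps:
$E = 6$ ($E = \sqrt{4} + 4 = 2 + 4 = 6$)
$x = \frac{2}{11}$ ($x = \frac{6}{\left(6 - 6\right) \left(- \frac{3}{3}\right) + 33} = \frac{6}{0 \left(\left(-3\right) \frac{1}{3}\right) + 33} = \frac{6}{0 \left(-1\right) + 33} = \frac{6}{0 + 33} = \frac{6}{33} = 6 \cdot \frac{1}{33} = \frac{2}{11} \approx 0.18182$)
$x^{2} = \left(\frac{2}{11}\right)^{2} = \frac{4}{121}$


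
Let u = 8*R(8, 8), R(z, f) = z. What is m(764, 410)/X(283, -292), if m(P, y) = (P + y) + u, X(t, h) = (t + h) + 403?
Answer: 619/197 ≈ 3.1421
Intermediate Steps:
X(t, h) = 403 + h + t (X(t, h) = (h + t) + 403 = 403 + h + t)
u = 64 (u = 8*8 = 64)
m(P, y) = 64 + P + y (m(P, y) = (P + y) + 64 = 64 + P + y)
m(764, 410)/X(283, -292) = (64 + 764 + 410)/(403 - 292 + 283) = 1238/394 = 1238*(1/394) = 619/197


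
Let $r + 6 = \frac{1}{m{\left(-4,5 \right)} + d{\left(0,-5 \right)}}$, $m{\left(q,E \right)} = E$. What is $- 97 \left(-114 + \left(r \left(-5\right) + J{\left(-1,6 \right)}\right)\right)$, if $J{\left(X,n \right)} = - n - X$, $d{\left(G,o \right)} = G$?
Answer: $8730$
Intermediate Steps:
$J{\left(X,n \right)} = - X - n$
$r = - \frac{29}{5}$ ($r = -6 + \frac{1}{5 + 0} = -6 + \frac{1}{5} = - \frac{29}{5} \approx -5.8$)
$- 97 \left(-114 + \left(r \left(-5\right) + J{\left(-1,6 \right)}\right)\right) = - 97 \left(-114 - -24\right) = - 97 \left(-114 + \left(29 + \left(1 - 6\right)\right)\right) = - 97 \left(-114 + \left(29 - 5\right)\right) = - 97 \left(-114 + 24\right) = \left(-97\right) \left(-90\right) = 8730$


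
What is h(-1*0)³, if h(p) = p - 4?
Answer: -64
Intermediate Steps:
h(p) = -4 + p
h(-1*0)³ = (-4 - 1*0)³ = (-4 + 0)³ = (-4)³ = -64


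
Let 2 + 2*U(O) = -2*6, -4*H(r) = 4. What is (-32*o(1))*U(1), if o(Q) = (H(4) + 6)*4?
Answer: 4480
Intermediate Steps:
H(r) = -1 (H(r) = -1/4*4 = -1)
U(O) = -7 (U(O) = -1 + (-2*6)/2 = -1 + (1/2)*(-12) = -1 - 6 = -7)
o(Q) = 20 (o(Q) = (-1 + 6)*4 = 5*4 = 20)
(-32*o(1))*U(1) = -32*20*(-7) = -640*(-7) = 4480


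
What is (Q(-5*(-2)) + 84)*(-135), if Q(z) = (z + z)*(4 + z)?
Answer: -49140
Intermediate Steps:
Q(z) = 2*z*(4 + z) (Q(z) = (2*z)*(4 + z) = 2*z*(4 + z))
(Q(-5*(-2)) + 84)*(-135) = (2*(-5*(-2))*(4 - 5*(-2)) + 84)*(-135) = (2*10*(4 + 10) + 84)*(-135) = (2*10*14 + 84)*(-135) = (280 + 84)*(-135) = 364*(-135) = -49140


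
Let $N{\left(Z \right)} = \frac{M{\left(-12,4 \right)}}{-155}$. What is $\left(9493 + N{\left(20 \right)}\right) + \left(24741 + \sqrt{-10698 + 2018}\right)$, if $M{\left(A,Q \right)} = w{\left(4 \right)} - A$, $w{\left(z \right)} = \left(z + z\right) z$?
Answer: $\frac{5306226}{155} + 2 i \sqrt{2170} \approx 34234.0 + 93.167 i$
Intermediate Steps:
$w{\left(z \right)} = 2 z^{2}$ ($w{\left(z \right)} = 2 z z = 2 z^{2}$)
$M{\left(A,Q \right)} = 32 - A$ ($M{\left(A,Q \right)} = 2 \cdot 4^{2} - A = 2 \cdot 16 - A = 32 - A$)
$N{\left(Z \right)} = - \frac{44}{155}$ ($N{\left(Z \right)} = \frac{32 - -12}{-155} = \left(32 + 12\right) \left(- \frac{1}{155}\right) = 44 \left(- \frac{1}{155}\right) = - \frac{44}{155}$)
$\left(9493 + N{\left(20 \right)}\right) + \left(24741 + \sqrt{-10698 + 2018}\right) = \left(9493 - \frac{44}{155}\right) + \left(24741 + \sqrt{-10698 + 2018}\right) = \frac{1471371}{155} + \left(24741 + \sqrt{-8680}\right) = \frac{1471371}{155} + \left(24741 + 2 i \sqrt{2170}\right) = \frac{5306226}{155} + 2 i \sqrt{2170}$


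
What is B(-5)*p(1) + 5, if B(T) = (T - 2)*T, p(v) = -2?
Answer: -65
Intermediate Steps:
B(T) = T*(-2 + T) (B(T) = (-2 + T)*T = T*(-2 + T))
B(-5)*p(1) + 5 = -5*(-2 - 5)*(-2) + 5 = -5*(-7)*(-2) + 5 = 35*(-2) + 5 = -70 + 5 = -65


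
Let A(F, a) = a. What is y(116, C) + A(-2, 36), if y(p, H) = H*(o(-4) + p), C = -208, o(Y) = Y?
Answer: -23260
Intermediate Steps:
y(p, H) = H*(-4 + p)
y(116, C) + A(-2, 36) = -208*(-4 + 116) + 36 = -208*112 + 36 = -23296 + 36 = -23260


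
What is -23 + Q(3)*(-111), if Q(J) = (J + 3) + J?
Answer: -1022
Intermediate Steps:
Q(J) = 3 + 2*J (Q(J) = (3 + J) + J = 3 + 2*J)
-23 + Q(3)*(-111) = -23 + (3 + 2*3)*(-111) = -23 + (3 + 6)*(-111) = -23 + 9*(-111) = -23 - 999 = -1022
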